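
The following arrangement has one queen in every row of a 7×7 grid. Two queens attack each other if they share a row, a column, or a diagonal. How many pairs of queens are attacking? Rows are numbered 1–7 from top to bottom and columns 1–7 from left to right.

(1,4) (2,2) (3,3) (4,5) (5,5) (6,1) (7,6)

4

Same column: (4,5)–(5,5) (column 5).
Same diagonal: (2,2)–(3,3) (|2−3| = |2−3| = 1); (2,2)–(5,5) (|2−5| = |2−5| = 3); (3,3)–(5,5) (|3−5| = |3−5| = 2).
Total attacking pairs: 4.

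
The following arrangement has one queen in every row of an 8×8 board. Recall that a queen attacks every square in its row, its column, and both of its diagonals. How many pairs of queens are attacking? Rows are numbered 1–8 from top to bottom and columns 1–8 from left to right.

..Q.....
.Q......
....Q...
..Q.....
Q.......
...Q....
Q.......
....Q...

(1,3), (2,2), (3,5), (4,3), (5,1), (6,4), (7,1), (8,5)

6

Same column: (1,3)–(4,3) (column 3); (3,5)–(8,5) (column 5); (5,1)–(7,1) (column 1).
Same diagonal: (1,3)–(2,2) (|1−2| = |3−2| = 1); (1,3)–(3,5) (|1−3| = |3−5| = 2); (3,5)–(7,1) (|3−7| = |5−1| = 4).
Total attacking pairs: 6.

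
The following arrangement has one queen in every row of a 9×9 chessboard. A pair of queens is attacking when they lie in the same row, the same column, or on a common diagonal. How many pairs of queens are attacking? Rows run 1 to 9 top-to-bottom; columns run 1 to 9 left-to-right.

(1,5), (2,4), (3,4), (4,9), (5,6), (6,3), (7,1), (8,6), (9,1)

5

Same column: (2,4)–(3,4) (column 4); (5,6)–(8,6) (column 6); (7,1)–(9,1) (column 1).
Same diagonal: (1,5)–(2,4) (|1−2| = |5−4| = 1); (3,4)–(5,6) (|3−5| = |4−6| = 2).
Total attacking pairs: 5.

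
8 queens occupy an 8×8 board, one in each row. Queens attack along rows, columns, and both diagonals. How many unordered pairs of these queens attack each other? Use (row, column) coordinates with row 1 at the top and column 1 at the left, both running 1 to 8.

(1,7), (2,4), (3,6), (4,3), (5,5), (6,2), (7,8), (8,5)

Same column: (5,5)–(8,5) (column 5).
Same diagonal: (1,7)–(6,2) (|1−6| = |7−2| = 5).
Total attacking pairs: 2.

2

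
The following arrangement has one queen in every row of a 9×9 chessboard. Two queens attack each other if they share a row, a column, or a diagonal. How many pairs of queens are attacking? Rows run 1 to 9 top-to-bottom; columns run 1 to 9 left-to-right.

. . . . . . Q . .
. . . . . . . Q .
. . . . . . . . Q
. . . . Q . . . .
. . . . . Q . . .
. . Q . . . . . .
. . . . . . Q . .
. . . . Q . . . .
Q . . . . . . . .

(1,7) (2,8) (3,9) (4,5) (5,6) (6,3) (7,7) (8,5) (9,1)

9

Same column: (1,7)–(7,7) (column 7); (4,5)–(8,5) (column 5).
Same diagonal: (1,7)–(2,8) (|1−2| = |7−8| = 1); (1,7)–(3,9) (|1−3| = |7−9| = 2); (2,8)–(3,9) (|2−3| = |8−9| = 1); (2,8)–(9,1) (|2−9| = |8−1| = 7); (4,5)–(5,6) (|4−5| = |5−6| = 1); (4,5)–(6,3) (|4−6| = |5−3| = 2); (6,3)–(8,5) (|6−8| = |3−5| = 2).
Total attacking pairs: 9.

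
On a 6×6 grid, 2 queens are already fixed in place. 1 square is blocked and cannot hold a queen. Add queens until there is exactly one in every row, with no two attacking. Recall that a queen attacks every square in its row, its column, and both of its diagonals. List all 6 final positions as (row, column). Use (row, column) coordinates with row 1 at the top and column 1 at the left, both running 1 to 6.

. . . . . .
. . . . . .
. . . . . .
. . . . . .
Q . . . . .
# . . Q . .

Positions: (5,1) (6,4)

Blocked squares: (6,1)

(1,3) (2,6) (3,2) (4,5) (5,1) (6,4)

Row 1: attacked by (5,1)→{1,5}; (6,4)→{4}. Safe: 2, 3, 6. Place at column 3.
Row 2: attacked by (1,3)→{2,3,4}; (5,1)→{1,4}; (6,4)→{4}. Safe: 5, 6. Place at column 6.
Row 3: attacked by (1,3)→{1,3,5}; (2,6)→{5,6}; (5,1)→{1,3}; (6,4)→{1,4}. Safe: 2. Place at column 2.
Row 4: attacked by (1,3)→{3,6}; (2,6)→{4,6}; (3,2)→{1,2,3}; (5,1)→{1,2}; (6,4)→{2,4,6}. Safe: 5. Place at column 5.
Columns [3, 6, 2, 5, 1, 4], r−c [-2, -4, 1, -1, 4, 2], r+c [4, 8, 5, 9, 6, 10] are all distinct, so no two queens attack.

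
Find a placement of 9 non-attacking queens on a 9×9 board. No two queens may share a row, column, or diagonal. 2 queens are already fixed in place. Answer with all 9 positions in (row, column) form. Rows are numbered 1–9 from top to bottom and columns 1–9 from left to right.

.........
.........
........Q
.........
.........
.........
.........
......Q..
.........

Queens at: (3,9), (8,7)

Row 1: attacked by (3,9)→{7,9}; (8,7)→{7}. Safe: 1, 2, 3, 4, 5, 6, 8. Place at column 8.
Row 2: attacked by (1,8)→{7,8,9}; (3,9)→{8,9}; (8,7)→{1,7}. Safe: 2, 3, 4, 5, 6. Place at column 2.
Row 4: attacked by (1,8)→{5,8}; (2,2)→{2,4}; (3,9)→{8,9}; (8,7)→{3,7}. Safe: 1, 6. Place at column 6.
Row 5: attacked by (1,8)→{4,8}; (2,2)→{2,5}; (3,9)→{7,9}; (4,6)→{5,6,7}; (8,7)→{4,7}. Safe: 1, 3. Place at column 3.
Row 6: attacked by (1,8)→{3,8}; (2,2)→{2,6}; (3,9)→{6,9}; (4,6)→{4,6,8}; (5,3)→{2,3,4}; (8,7)→{5,7,9}. Safe: 1. Place at column 1.
Row 7: attacked by (1,8)→{2,8}; (2,2)→{2,7}; (3,9)→{5,9}; (4,6)→{3,6,9}; (5,3)→{1,3,5}; (6,1)→{1,2}; (8,7)→{6,7,8}. Safe: 4. Place at column 4.
Row 9: attacked by (1,8)→{8}; (2,2)→{2,9}; (3,9)→{3,9}; (4,6)→{1,6}; (5,3)→{3,7}; (6,1)→{1,4}; (7,4)→{2,4,6}; (8,7)→{6,7,8}. Safe: 5. Place at column 5.
Columns [8, 2, 9, 6, 3, 1, 4, 7, 5], r−c [-7, 0, -6, -2, 2, 5, 3, 1, 4], r+c [9, 4, 12, 10, 8, 7, 11, 15, 14] are all distinct, so no two queens attack.

(1,8) (2,2) (3,9) (4,6) (5,3) (6,1) (7,4) (8,7) (9,5)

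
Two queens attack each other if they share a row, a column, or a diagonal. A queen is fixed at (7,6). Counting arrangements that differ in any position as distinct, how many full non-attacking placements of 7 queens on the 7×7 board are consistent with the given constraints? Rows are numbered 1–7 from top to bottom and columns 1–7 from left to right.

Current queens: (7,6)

Branch on row 1: col 1 → 1; col 2 → 4; col 3 → 1; col 4 → 1; col 5 → 0; col 7 → 0.
Sum: 1 + 4 + 1 + 1 + 0 + 0 = 7.

7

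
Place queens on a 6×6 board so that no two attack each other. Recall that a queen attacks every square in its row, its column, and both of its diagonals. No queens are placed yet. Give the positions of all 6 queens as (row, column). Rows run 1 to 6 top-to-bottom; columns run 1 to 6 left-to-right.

Row 1: Safe: 1, 2, 3, 4, 5, 6. Place at column 4.
Row 2: attacked by (1,4)→{3,4,5}. Safe: 1, 2, 6. Place at column 1.
Row 3: attacked by (1,4)→{2,4,6}; (2,1)→{1,2}. Safe: 3, 5. Place at column 5.
Row 4: attacked by (1,4)→{1,4}; (2,1)→{1,3}; (3,5)→{4,5,6}. Safe: 2. Place at column 2.
Row 5: attacked by (1,4)→{4}; (2,1)→{1,4}; (3,5)→{3,5}; (4,2)→{1,2,3}. Safe: 6. Place at column 6.
Row 6: attacked by (1,4)→{4}; (2,1)→{1,5}; (3,5)→{2,5}; (4,2)→{2,4}; (5,6)→{5,6}. Safe: 3. Place at column 3.
Columns [4, 1, 5, 2, 6, 3], r−c [-3, 1, -2, 2, -1, 3], r+c [5, 3, 8, 6, 11, 9] are all distinct, so no two queens attack.

(1,4) (2,1) (3,5) (4,2) (5,6) (6,3)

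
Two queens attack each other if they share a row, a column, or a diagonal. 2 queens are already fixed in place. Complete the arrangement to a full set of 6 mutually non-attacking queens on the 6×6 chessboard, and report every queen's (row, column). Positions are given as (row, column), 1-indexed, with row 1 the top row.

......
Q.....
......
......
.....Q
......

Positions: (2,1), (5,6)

Row 1: attacked by (2,1)→{1,2}; (5,6)→{2,6}. Safe: 3, 4, 5. Place at column 4.
Row 3: attacked by (1,4)→{2,4,6}; (2,1)→{1,2}; (5,6)→{4,6}. Safe: 3, 5. Place at column 5.
Row 4: attacked by (1,4)→{1,4}; (2,1)→{1,3}; (3,5)→{4,5,6}; (5,6)→{5,6}. Safe: 2. Place at column 2.
Row 6: attacked by (1,4)→{4}; (2,1)→{1,5}; (3,5)→{2,5}; (4,2)→{2,4}; (5,6)→{5,6}. Safe: 3. Place at column 3.
Columns [4, 1, 5, 2, 6, 3], r−c [-3, 1, -2, 2, -1, 3], r+c [5, 3, 8, 6, 11, 9] are all distinct, so no two queens attack.

(1,4) (2,1) (3,5) (4,2) (5,6) (6,3)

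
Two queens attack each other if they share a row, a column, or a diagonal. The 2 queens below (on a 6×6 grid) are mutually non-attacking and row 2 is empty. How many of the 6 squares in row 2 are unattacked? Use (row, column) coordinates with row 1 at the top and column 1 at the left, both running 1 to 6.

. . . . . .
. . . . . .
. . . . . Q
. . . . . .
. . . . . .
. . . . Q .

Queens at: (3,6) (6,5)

(3,6) attacks row 2 at column 6 and diagonals 5.
(6,5) attacks row 2 at column 5 and diagonals 1.
Attacked columns: {1, 5, 6}. Safe: {2, 3, 4}.

3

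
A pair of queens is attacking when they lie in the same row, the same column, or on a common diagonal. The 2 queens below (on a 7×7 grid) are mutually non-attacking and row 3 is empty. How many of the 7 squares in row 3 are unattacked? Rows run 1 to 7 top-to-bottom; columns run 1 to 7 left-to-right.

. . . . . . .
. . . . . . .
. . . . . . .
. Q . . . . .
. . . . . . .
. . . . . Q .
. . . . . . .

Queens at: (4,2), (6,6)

3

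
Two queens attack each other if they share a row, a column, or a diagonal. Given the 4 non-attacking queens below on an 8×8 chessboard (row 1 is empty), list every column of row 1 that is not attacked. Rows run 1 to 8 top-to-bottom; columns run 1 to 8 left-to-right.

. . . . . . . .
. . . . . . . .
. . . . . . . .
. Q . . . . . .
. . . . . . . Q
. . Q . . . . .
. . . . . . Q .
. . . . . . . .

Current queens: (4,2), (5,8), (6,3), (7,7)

columns 6

(4,2) attacks row 1 at column 2 and diagonals 5.
(5,8) attacks row 1 at column 8 and diagonals 4.
(6,3) attacks row 1 at column 3 and diagonals 8.
(7,7) attacks row 1 at column 7 and diagonals 1.
Attacked columns: {1, 2, 3, 4, 5, 7, 8}. Safe: {6}.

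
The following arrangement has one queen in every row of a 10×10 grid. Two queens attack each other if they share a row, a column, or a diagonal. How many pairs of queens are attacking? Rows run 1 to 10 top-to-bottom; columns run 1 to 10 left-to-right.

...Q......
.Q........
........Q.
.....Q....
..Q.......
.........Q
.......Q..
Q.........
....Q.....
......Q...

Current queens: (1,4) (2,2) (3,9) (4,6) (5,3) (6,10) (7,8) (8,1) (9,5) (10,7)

0

All columns are distinct and no two queens satisfy |Δrow| = |Δcol|, so no pair attacks.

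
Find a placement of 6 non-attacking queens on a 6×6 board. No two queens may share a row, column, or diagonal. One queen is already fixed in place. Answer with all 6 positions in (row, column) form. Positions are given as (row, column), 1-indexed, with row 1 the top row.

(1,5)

(1,5) (2,3) (3,1) (4,6) (5,4) (6,2)

Row 2: attacked by (1,5)→{4,5,6}. Safe: 1, 2, 3. Place at column 3.
Row 3: attacked by (1,5)→{3,5}; (2,3)→{2,3,4}. Safe: 1, 6. Place at column 1.
Row 4: attacked by (1,5)→{2,5}; (2,3)→{1,3,5}; (3,1)→{1,2}. Safe: 4, 6. Place at column 6.
Row 5: attacked by (1,5)→{1,5}; (2,3)→{3,6}; (3,1)→{1,3}; (4,6)→{5,6}. Safe: 2, 4. Place at column 4.
Row 6: attacked by (1,5)→{5}; (2,3)→{3}; (3,1)→{1,4}; (4,6)→{4,6}; (5,4)→{3,4,5}. Safe: 2. Place at column 2.
Columns [5, 3, 1, 6, 4, 2], r−c [-4, -1, 2, -2, 1, 4], r+c [6, 5, 4, 10, 9, 8] are all distinct, so no two queens attack.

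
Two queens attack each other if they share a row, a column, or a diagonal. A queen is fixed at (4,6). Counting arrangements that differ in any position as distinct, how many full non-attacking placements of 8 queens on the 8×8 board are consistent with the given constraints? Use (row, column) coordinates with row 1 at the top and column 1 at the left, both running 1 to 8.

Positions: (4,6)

Branch on row 1: col 1 → 2; col 2 → 1; col 4 → 1; col 5 → 6; col 7 → 1; col 8 → 1.
Sum: 2 + 1 + 1 + 6 + 1 + 1 = 12.

12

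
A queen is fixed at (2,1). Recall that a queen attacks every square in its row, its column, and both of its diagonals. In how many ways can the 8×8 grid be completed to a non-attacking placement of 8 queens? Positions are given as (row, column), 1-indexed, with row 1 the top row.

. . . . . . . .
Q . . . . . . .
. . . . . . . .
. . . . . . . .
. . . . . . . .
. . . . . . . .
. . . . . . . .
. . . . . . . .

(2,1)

8

Branch on row 1: col 3 → 1; col 4 → 2; col 5 → 3; col 6 → 1; col 7 → 1; col 8 → 0.
Sum: 1 + 2 + 3 + 1 + 1 + 0 = 8.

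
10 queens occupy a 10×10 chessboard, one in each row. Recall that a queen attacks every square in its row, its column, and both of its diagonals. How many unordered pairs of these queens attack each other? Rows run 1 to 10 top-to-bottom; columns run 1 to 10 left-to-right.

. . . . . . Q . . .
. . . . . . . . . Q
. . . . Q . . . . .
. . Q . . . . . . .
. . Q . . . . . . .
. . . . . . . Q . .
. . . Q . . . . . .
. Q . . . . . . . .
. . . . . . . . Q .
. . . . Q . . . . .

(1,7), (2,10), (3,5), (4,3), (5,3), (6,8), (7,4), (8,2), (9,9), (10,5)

Same column: (3,5)–(10,5) (column 5); (4,3)–(5,3) (column 3).
Same diagonal: (1,7)–(3,5) (|1−3| = |7−5| = 2); (1,7)–(5,3) (|1−5| = |7−3| = 4); (3,5)–(5,3) (|3−5| = |5−3| = 2); (3,5)–(6,8) (|3−6| = |5−8| = 3).
Total attacking pairs: 6.

6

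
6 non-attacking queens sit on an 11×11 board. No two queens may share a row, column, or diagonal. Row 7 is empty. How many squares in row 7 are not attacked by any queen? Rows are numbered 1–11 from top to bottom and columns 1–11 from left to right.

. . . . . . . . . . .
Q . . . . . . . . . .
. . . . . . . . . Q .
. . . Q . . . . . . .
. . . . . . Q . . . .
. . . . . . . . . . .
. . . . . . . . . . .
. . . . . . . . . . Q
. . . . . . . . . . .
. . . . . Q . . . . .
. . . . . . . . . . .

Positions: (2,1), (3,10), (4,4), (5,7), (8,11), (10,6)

2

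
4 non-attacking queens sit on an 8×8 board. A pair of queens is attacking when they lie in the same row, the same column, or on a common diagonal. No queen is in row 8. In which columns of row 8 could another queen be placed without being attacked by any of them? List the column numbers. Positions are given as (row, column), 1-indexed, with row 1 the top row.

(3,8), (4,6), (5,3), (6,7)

columns 1, 4

(3,8) attacks row 8 at column 8 and diagonals 3.
(4,6) attacks row 8 at column 6 and diagonals 2.
(5,3) attacks row 8 at column 3 and diagonals 6.
(6,7) attacks row 8 at column 7 and diagonals 5.
Attacked columns: {2, 3, 5, 6, 7, 8}. Safe: {1, 4}.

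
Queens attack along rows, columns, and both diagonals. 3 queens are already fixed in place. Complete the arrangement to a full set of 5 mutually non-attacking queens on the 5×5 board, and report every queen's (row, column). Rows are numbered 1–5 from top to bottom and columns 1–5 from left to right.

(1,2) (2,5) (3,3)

Row 4: attacked by (1,2)→{2,5}; (2,5)→{3,5}; (3,3)→{2,3,4}. Safe: 1. Place at column 1.
Row 5: attacked by (1,2)→{2}; (2,5)→{2,5}; (3,3)→{1,3,5}; (4,1)→{1,2}. Safe: 4. Place at column 4.
Columns [2, 5, 3, 1, 4], r−c [-1, -3, 0, 3, 1], r+c [3, 7, 6, 5, 9] are all distinct, so no two queens attack.

(1,2) (2,5) (3,3) (4,1) (5,4)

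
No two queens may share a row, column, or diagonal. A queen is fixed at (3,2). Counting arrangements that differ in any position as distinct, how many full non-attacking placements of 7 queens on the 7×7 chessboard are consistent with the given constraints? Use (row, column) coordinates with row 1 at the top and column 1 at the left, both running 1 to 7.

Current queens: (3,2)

Branch on row 1: col 1 → 1; col 3 → 2; col 5 → 2; col 6 → 1; col 7 → 0.
Sum: 1 + 2 + 2 + 1 + 0 = 6.

6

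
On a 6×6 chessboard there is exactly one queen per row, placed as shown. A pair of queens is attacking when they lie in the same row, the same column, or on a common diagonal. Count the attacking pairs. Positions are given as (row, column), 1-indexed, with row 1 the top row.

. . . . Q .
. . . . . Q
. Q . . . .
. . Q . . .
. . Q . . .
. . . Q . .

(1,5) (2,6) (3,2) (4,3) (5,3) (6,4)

5

Same column: (4,3)–(5,3) (column 3).
Same diagonal: (1,5)–(2,6) (|1−2| = |5−6| = 1); (2,6)–(5,3) (|2−5| = |6−3| = 3); (3,2)–(4,3) (|3−4| = |2−3| = 1); (5,3)–(6,4) (|5−6| = |3−4| = 1).
Total attacking pairs: 5.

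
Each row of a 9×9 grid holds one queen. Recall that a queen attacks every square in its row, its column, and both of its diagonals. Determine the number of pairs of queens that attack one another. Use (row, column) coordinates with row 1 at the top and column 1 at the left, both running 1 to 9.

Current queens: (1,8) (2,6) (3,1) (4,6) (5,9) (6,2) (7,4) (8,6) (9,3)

7

Same column: (2,6)–(4,6) (column 6); (2,6)–(8,6) (column 6); (4,6)–(8,6) (column 6).
Same diagonal: (2,6)–(5,9) (|2−5| = |6−9| = 3); (2,6)–(6,2) (|2−6| = |6−2| = 4); (3,1)–(8,6) (|3−8| = |1−6| = 5); (5,9)–(8,6) (|5−8| = |9−6| = 3).
Total attacking pairs: 7.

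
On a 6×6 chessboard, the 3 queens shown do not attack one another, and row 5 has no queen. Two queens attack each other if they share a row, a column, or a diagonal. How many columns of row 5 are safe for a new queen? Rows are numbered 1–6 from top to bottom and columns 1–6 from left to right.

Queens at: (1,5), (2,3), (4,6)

(1,5) attacks row 5 at column 5 and diagonals 1.
(2,3) attacks row 5 at column 3 and diagonals 6.
(4,6) attacks row 5 at column 6 and diagonals 5.
Attacked columns: {1, 3, 5, 6}. Safe: {2, 4}.

2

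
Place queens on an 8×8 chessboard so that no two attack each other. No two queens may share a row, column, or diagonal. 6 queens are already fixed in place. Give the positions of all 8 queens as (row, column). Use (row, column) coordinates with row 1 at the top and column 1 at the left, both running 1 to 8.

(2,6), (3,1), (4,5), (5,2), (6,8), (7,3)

Row 1: attacked by (2,6)→{5,6,7}; (3,1)→{1,3}; (4,5)→{2,5,8}; (5,2)→{2,6}; (6,8)→{3,8}; (7,3)→{3}. Safe: 4. Place at column 4.
Row 8: attacked by (1,4)→{4}; (2,6)→{6}; (3,1)→{1,6}; (4,5)→{1,5}; (5,2)→{2,5}; (6,8)→{6,8}; (7,3)→{2,3,4}. Safe: 7. Place at column 7.
Columns [4, 6, 1, 5, 2, 8, 3, 7], r−c [-3, -4, 2, -1, 3, -2, 4, 1], r+c [5, 8, 4, 9, 7, 14, 10, 15] are all distinct, so no two queens attack.

(1,4) (2,6) (3,1) (4,5) (5,2) (6,8) (7,3) (8,7)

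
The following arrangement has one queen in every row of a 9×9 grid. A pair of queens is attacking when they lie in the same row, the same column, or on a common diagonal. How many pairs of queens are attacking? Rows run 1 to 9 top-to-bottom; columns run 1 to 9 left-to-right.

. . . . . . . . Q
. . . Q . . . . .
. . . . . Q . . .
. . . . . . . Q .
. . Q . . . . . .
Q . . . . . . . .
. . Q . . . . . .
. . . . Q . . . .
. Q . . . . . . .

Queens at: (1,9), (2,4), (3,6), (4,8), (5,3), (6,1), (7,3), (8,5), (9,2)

Same column: (5,3)–(7,3) (column 3).
Same diagonal: (1,9)–(7,3) (|1−7| = |9−3| = 6).
Total attacking pairs: 2.

2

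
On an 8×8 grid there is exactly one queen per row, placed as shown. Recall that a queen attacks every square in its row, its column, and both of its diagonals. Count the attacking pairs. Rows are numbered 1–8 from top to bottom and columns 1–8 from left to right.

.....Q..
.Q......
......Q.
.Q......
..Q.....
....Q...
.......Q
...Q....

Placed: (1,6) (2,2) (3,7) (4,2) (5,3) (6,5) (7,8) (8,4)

2

Same column: (2,2)–(4,2) (column 2).
Same diagonal: (4,2)–(5,3) (|4−5| = |2−3| = 1).
Total attacking pairs: 2.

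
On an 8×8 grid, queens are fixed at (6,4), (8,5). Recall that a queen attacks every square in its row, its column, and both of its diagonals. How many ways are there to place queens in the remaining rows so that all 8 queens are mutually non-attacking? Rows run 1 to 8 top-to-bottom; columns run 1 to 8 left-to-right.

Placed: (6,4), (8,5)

6

Branch on row 1: col 1 → 1; col 2 → 1; col 3 → 2; col 6 → 0; col 7 → 2; col 8 → 0.
Sum: 1 + 1 + 2 + 0 + 2 + 0 = 6.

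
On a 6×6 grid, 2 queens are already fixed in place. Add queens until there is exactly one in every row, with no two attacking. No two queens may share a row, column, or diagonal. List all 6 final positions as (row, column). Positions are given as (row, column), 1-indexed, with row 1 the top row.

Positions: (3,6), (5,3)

Row 1: attacked by (3,6)→{4,6}; (5,3)→{3}. Safe: 1, 2, 5. Place at column 2.
Row 2: attacked by (1,2)→{1,2,3}; (3,6)→{5,6}; (5,3)→{3,6}. Safe: 4. Place at column 4.
Row 4: attacked by (1,2)→{2,5}; (2,4)→{2,4,6}; (3,6)→{5,6}; (5,3)→{2,3,4}. Safe: 1. Place at column 1.
Row 6: attacked by (1,2)→{2}; (2,4)→{4}; (3,6)→{3,6}; (4,1)→{1,3}; (5,3)→{2,3,4}. Safe: 5. Place at column 5.
Columns [2, 4, 6, 1, 3, 5], r−c [-1, -2, -3, 3, 2, 1], r+c [3, 6, 9, 5, 8, 11] are all distinct, so no two queens attack.

(1,2) (2,4) (3,6) (4,1) (5,3) (6,5)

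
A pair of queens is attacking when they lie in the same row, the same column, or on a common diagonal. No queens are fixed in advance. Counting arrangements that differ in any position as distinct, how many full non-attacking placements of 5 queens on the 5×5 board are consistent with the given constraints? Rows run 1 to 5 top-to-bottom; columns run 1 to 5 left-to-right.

Branch on row 1: col 1 → 2; col 2 → 2; col 3 → 2; col 4 → 2; col 5 → 2.
Sum: 2 + 2 + 2 + 2 + 2 = 10.
(This is the classic 5-queens count.)

10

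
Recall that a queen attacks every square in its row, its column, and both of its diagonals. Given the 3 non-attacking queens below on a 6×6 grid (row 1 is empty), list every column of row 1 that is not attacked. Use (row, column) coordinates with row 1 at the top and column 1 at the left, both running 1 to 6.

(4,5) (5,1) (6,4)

(4,5) attacks row 1 at column 5 and diagonals 2.
(5,1) attacks row 1 at column 1 and diagonals 5.
(6,4) attacks row 1 at column 4.
Attacked columns: {1, 2, 4, 5}. Safe: {3, 6}.

columns 3, 6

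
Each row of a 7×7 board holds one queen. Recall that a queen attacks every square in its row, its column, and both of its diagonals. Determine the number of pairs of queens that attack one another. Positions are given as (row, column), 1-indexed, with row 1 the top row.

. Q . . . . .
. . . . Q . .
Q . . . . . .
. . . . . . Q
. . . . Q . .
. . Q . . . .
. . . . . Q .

2

Same column: (2,5)–(5,5) (column 5).
Same diagonal: (2,5)–(4,7) (|2−4| = |5−7| = 2).
Total attacking pairs: 2.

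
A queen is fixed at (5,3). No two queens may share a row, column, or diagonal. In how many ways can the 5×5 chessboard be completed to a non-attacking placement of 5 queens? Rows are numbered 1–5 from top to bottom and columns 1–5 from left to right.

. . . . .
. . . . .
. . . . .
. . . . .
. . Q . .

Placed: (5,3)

2

Branch on row 1: col 1 → 1; col 2 → 0; col 4 → 0; col 5 → 1.
Sum: 1 + 0 + 0 + 1 = 2.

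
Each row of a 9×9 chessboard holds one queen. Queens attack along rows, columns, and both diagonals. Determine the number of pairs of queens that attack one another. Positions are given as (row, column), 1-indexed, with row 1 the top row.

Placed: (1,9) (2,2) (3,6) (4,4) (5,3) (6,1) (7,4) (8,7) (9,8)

4

Same column: (4,4)–(7,4) (column 4).
Same diagonal: (2,2)–(4,4) (|2−4| = |2−4| = 2); (4,4)–(5,3) (|4−5| = |4−3| = 1); (8,7)–(9,8) (|8−9| = |7−8| = 1).
Total attacking pairs: 4.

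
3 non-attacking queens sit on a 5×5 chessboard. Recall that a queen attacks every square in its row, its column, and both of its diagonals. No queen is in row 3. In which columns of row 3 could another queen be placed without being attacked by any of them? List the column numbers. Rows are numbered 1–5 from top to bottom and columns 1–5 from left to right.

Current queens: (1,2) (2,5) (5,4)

columns 1, 3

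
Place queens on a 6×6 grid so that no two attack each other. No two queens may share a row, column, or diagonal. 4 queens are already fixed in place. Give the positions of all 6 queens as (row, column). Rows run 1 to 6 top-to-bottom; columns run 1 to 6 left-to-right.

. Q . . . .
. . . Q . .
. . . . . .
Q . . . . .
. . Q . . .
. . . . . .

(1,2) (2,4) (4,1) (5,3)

Row 3: attacked by (1,2)→{2,4}; (2,4)→{3,4,5}; (4,1)→{1,2}; (5,3)→{1,3,5}. Safe: 6. Place at column 6.
Row 6: attacked by (1,2)→{2}; (2,4)→{4}; (3,6)→{3,6}; (4,1)→{1,3}; (5,3)→{2,3,4}. Safe: 5. Place at column 5.
Columns [2, 4, 6, 1, 3, 5], r−c [-1, -2, -3, 3, 2, 1], r+c [3, 6, 9, 5, 8, 11] are all distinct, so no two queens attack.

(1,2) (2,4) (3,6) (4,1) (5,3) (6,5)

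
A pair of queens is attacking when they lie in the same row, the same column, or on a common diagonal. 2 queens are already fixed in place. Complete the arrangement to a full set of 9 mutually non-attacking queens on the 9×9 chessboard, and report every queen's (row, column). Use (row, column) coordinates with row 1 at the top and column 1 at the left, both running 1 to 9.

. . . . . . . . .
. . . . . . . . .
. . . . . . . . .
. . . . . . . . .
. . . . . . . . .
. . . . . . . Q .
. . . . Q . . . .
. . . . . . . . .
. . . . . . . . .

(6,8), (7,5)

(1,9) (2,7) (3,2) (4,4) (5,1) (6,8) (7,5) (8,3) (9,6)

Row 1: attacked by (6,8)→{3,8}; (7,5)→{5}. Safe: 1, 2, 4, 6, 7, 9. Place at column 9.
Row 2: attacked by (1,9)→{8,9}; (6,8)→{4,8}; (7,5)→{5}. Safe: 1, 2, 3, 6, 7. Place at column 7.
Row 3: attacked by (1,9)→{7,9}; (2,7)→{6,7,8}; (6,8)→{5,8}; (7,5)→{1,5,9}. Safe: 2, 3, 4. Place at column 2.
Row 4: attacked by (1,9)→{6,9}; (2,7)→{5,7,9}; (3,2)→{1,2,3}; (6,8)→{6,8}; (7,5)→{2,5,8}. Safe: 4. Place at column 4.
Row 5: attacked by (1,9)→{5,9}; (2,7)→{4,7}; (3,2)→{2,4}; (4,4)→{3,4,5}; (6,8)→{7,8,9}; (7,5)→{3,5,7}. Safe: 1, 6. Place at column 1.
Row 8: attacked by (1,9)→{2,9}; (2,7)→{1,7}; (3,2)→{2,7}; (4,4)→{4,8}; (5,1)→{1,4}; (6,8)→{6,8}; (7,5)→{4,5,6}. Safe: 3. Place at column 3.
Row 9: attacked by (1,9)→{1,9}; (2,7)→{7}; (3,2)→{2,8}; (4,4)→{4,9}; (5,1)→{1,5}; (6,8)→{5,8}; (7,5)→{3,5,7}; (8,3)→{2,3,4}. Safe: 6. Place at column 6.
Columns [9, 7, 2, 4, 1, 8, 5, 3, 6], r−c [-8, -5, 1, 0, 4, -2, 2, 5, 3], r+c [10, 9, 5, 8, 6, 14, 12, 11, 15] are all distinct, so no two queens attack.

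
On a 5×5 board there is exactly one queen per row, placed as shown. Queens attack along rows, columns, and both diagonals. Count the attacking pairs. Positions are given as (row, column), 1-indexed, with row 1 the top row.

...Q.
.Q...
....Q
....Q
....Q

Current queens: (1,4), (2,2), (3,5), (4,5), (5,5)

4

Same column: (3,5)–(4,5) (column 5); (3,5)–(5,5) (column 5); (4,5)–(5,5) (column 5).
Same diagonal: (2,2)–(5,5) (|2−5| = |2−5| = 3).
Total attacking pairs: 4.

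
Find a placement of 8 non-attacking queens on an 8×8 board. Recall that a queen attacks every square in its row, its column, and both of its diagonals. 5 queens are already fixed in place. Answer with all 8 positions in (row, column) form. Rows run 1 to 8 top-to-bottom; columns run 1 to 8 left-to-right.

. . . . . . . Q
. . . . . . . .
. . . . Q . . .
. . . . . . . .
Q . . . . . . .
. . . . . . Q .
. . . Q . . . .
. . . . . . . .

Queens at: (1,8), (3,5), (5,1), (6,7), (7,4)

(1,8) (2,2) (3,5) (4,3) (5,1) (6,7) (7,4) (8,6)

Row 2: attacked by (1,8)→{7,8}; (3,5)→{4,5,6}; (5,1)→{1,4}; (6,7)→{3,7}; (7,4)→{4}. Safe: 2. Place at column 2.
Row 4: attacked by (1,8)→{5,8}; (2,2)→{2,4}; (3,5)→{4,5,6}; (5,1)→{1,2}; (6,7)→{5,7}; (7,4)→{1,4,7}. Safe: 3. Place at column 3.
Row 8: attacked by (1,8)→{1,8}; (2,2)→{2,8}; (3,5)→{5}; (4,3)→{3,7}; (5,1)→{1,4}; (6,7)→{5,7}; (7,4)→{3,4,5}. Safe: 6. Place at column 6.
Columns [8, 2, 5, 3, 1, 7, 4, 6], r−c [-7, 0, -2, 1, 4, -1, 3, 2], r+c [9, 4, 8, 7, 6, 13, 11, 14] are all distinct, so no two queens attack.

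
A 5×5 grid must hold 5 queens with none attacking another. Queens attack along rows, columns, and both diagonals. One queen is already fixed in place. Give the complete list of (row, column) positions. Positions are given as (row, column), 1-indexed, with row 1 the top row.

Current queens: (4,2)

Row 1: attacked by (4,2)→{2,5}. Safe: 1, 3, 4. Place at column 1.
Row 2: attacked by (1,1)→{1,2}; (4,2)→{2,4}. Safe: 3, 5. Place at column 3.
Row 3: attacked by (1,1)→{1,3}; (2,3)→{2,3,4}; (4,2)→{1,2,3}. Safe: 5. Place at column 5.
Row 5: attacked by (1,1)→{1,5}; (2,3)→{3}; (3,5)→{3,5}; (4,2)→{1,2,3}. Safe: 4. Place at column 4.
Columns [1, 3, 5, 2, 4], r−c [0, -1, -2, 2, 1], r+c [2, 5, 8, 6, 9] are all distinct, so no two queens attack.

(1,1) (2,3) (3,5) (4,2) (5,4)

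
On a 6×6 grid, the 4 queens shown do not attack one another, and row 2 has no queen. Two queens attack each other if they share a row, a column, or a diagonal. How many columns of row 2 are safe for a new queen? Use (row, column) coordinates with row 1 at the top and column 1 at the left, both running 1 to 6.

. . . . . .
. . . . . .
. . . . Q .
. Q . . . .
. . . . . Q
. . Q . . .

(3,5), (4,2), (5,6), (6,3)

1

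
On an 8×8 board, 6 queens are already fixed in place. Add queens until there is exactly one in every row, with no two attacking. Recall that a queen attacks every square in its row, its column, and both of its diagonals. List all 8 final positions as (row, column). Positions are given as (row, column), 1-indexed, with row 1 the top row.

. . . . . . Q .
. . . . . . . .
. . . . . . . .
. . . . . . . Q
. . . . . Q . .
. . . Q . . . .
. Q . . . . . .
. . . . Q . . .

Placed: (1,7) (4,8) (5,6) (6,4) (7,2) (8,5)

Row 2: attacked by (1,7)→{6,7,8}; (4,8)→{6,8}; (5,6)→{3,6}; (6,4)→{4,8}; (7,2)→{2,7}; (8,5)→{5}. Safe: 1. Place at column 1.
Row 3: attacked by (1,7)→{5,7}; (2,1)→{1,2}; (4,8)→{7,8}; (5,6)→{4,6,8}; (6,4)→{1,4,7}; (7,2)→{2,6}; (8,5)→{5}. Safe: 3. Place at column 3.
Columns [7, 1, 3, 8, 6, 4, 2, 5], r−c [-6, 1, 0, -4, -1, 2, 5, 3], r+c [8, 3, 6, 12, 11, 10, 9, 13] are all distinct, so no two queens attack.

(1,7) (2,1) (3,3) (4,8) (5,6) (6,4) (7,2) (8,5)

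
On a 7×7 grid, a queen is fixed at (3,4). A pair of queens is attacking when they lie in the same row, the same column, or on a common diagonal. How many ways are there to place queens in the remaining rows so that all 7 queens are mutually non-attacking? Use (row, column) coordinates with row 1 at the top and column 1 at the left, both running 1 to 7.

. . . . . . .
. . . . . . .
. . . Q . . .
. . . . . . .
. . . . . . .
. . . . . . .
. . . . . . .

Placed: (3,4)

Branch on row 1: col 1 → 1; col 3 → 1; col 5 → 1; col 7 → 1.
Sum: 1 + 1 + 1 + 1 = 4.

4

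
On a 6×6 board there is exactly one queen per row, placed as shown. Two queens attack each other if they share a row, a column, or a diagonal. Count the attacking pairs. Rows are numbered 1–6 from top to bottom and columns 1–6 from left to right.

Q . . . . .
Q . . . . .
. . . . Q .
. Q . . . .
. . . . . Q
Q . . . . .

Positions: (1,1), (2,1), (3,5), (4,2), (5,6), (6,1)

3

Same column: (1,1)–(2,1) (column 1); (1,1)–(6,1) (column 1); (2,1)–(6,1) (column 1).
Total attacking pairs: 3.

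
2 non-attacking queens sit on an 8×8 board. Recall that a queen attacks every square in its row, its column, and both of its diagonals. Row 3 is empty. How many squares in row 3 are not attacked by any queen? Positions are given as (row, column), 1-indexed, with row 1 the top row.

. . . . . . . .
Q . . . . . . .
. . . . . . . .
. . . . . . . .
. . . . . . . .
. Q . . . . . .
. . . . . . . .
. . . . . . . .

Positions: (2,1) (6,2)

(2,1) attacks row 3 at column 1 and diagonals 2.
(6,2) attacks row 3 at column 2 and diagonals 5.
Attacked columns: {1, 2, 5}. Safe: {3, 4, 6, 7, 8}.

5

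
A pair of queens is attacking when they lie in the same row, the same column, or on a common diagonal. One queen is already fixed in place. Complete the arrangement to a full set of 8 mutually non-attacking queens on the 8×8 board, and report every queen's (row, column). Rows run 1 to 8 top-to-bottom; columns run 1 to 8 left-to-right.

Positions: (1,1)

Row 2: attacked by (1,1)→{1,2}. Safe: 3, 4, 5, 6, 7, 8. Place at column 6.
Row 3: attacked by (1,1)→{1,3}; (2,6)→{5,6,7}. Safe: 2, 4, 8. Place at column 8.
Row 4: attacked by (1,1)→{1,4}; (2,6)→{4,6,8}; (3,8)→{7,8}. Safe: 2, 3, 5. Place at column 3.
Row 5: attacked by (1,1)→{1,5}; (2,6)→{3,6}; (3,8)→{6,8}; (4,3)→{2,3,4}. Safe: 7. Place at column 7.
Row 6: attacked by (1,1)→{1,6}; (2,6)→{2,6}; (3,8)→{5,8}; (4,3)→{1,3,5}; (5,7)→{6,7,8}. Safe: 4. Place at column 4.
Row 7: attacked by (1,1)→{1,7}; (2,6)→{1,6}; (3,8)→{4,8}; (4,3)→{3,6}; (5,7)→{5,7}; (6,4)→{3,4,5}. Safe: 2. Place at column 2.
Row 8: attacked by (1,1)→{1,8}; (2,6)→{6}; (3,8)→{3,8}; (4,3)→{3,7}; (5,7)→{4,7}; (6,4)→{2,4,6}; (7,2)→{1,2,3}. Safe: 5. Place at column 5.
Columns [1, 6, 8, 3, 7, 4, 2, 5], r−c [0, -4, -5, 1, -2, 2, 5, 3], r+c [2, 8, 11, 7, 12, 10, 9, 13] are all distinct, so no two queens attack.

(1,1) (2,6) (3,8) (4,3) (5,7) (6,4) (7,2) (8,5)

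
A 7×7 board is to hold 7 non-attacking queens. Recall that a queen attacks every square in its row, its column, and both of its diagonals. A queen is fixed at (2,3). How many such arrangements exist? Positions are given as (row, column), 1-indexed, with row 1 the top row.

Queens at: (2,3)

Branch on row 1: col 1 → 1; col 5 → 1; col 6 → 3; col 7 → 1.
Sum: 1 + 1 + 3 + 1 = 6.

6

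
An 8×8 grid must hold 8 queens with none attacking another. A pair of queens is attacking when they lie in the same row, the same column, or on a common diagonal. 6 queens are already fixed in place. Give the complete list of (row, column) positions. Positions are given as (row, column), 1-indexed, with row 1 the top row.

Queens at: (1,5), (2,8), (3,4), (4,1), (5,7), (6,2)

Row 7: attacked by (1,5)→{5}; (2,8)→{3,8}; (3,4)→{4,8}; (4,1)→{1,4}; (5,7)→{5,7}; (6,2)→{1,2,3}. Safe: 6. Place at column 6.
Row 8: attacked by (1,5)→{5}; (2,8)→{2,8}; (3,4)→{4}; (4,1)→{1,5}; (5,7)→{4,7}; (6,2)→{2,4}; (7,6)→{5,6,7}. Safe: 3. Place at column 3.
Columns [5, 8, 4, 1, 7, 2, 6, 3], r−c [-4, -6, -1, 3, -2, 4, 1, 5], r+c [6, 10, 7, 5, 12, 8, 13, 11] are all distinct, so no two queens attack.

(1,5) (2,8) (3,4) (4,1) (5,7) (6,2) (7,6) (8,3)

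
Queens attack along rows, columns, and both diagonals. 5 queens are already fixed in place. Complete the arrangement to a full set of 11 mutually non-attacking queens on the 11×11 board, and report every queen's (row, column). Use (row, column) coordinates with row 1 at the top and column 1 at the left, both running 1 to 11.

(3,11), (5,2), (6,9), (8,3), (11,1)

(1,5) (2,7) (3,11) (4,4) (5,2) (6,9) (7,6) (8,3) (9,10) (10,8) (11,1)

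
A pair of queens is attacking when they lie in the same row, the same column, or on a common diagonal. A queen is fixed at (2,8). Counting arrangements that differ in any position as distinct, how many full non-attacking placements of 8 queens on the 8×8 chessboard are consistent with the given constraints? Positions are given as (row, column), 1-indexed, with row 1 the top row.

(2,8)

8

Branch on row 1: col 1 → 0; col 2 → 1; col 3 → 1; col 4 → 3; col 5 → 2; col 6 → 1.
Sum: 0 + 1 + 1 + 3 + 2 + 1 = 8.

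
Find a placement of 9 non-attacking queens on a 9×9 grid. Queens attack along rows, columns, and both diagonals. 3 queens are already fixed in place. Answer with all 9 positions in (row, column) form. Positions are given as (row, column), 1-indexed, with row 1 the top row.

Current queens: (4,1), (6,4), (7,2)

(1,6) (2,9) (3,5) (4,1) (5,8) (6,4) (7,2) (8,7) (9,3)

Row 1: attacked by (4,1)→{1,4}; (6,4)→{4,9}; (7,2)→{2,8}. Safe: 3, 5, 6, 7. Place at column 6.
Row 2: attacked by (1,6)→{5,6,7}; (4,1)→{1,3}; (6,4)→{4,8}; (7,2)→{2,7}. Safe: 9. Place at column 9.
Row 3: attacked by (1,6)→{4,6,8}; (2,9)→{8,9}; (4,1)→{1,2}; (6,4)→{1,4,7}; (7,2)→{2,6}. Safe: 3, 5. Place at column 5.
Row 5: attacked by (1,6)→{2,6}; (2,9)→{6,9}; (3,5)→{3,5,7}; (4,1)→{1,2}; (6,4)→{3,4,5}; (7,2)→{2,4}. Safe: 8. Place at column 8.
Row 8: attacked by (1,6)→{6}; (2,9)→{3,9}; (3,5)→{5}; (4,1)→{1,5}; (5,8)→{5,8}; (6,4)→{2,4,6}; (7,2)→{1,2,3}. Safe: 7. Place at column 7.
Row 9: attacked by (1,6)→{6}; (2,9)→{2,9}; (3,5)→{5}; (4,1)→{1,6}; (5,8)→{4,8}; (6,4)→{1,4,7}; (7,2)→{2,4}; (8,7)→{6,7,8}. Safe: 3. Place at column 3.
Columns [6, 9, 5, 1, 8, 4, 2, 7, 3], r−c [-5, -7, -2, 3, -3, 2, 5, 1, 6], r+c [7, 11, 8, 5, 13, 10, 9, 15, 12] are all distinct, so no two queens attack.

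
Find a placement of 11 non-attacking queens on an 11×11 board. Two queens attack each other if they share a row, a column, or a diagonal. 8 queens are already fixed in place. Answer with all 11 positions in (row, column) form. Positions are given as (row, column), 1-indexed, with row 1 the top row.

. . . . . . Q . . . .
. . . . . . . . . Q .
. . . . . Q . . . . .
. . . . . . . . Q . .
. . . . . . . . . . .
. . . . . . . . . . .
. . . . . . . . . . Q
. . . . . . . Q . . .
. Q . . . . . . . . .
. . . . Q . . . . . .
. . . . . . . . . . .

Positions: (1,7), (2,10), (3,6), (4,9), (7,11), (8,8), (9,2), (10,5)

Row 5: attacked by (1,7)→{3,7,11}; (2,10)→{7,10}; (3,6)→{4,6,8}; (4,9)→{8,9,10}; (7,11)→{9,11}; (8,8)→{5,8,11}; (9,2)→{2,6}; (10,5)→{5,10}. Safe: 1. Place at column 1.
Row 6: attacked by (1,7)→{2,7}; (2,10)→{6,10}; (3,6)→{3,6,9}; (4,9)→{7,9,11}; (5,1)→{1,2}; (7,11)→{10,11}; (8,8)→{6,8,10}; (9,2)→{2,5}; (10,5)→{1,5,9}. Safe: 4. Place at column 4.
Row 11: attacked by (1,7)→{7}; (2,10)→{1,10}; (3,6)→{6}; (4,9)→{2,9}; (5,1)→{1,7}; (6,4)→{4,9}; (7,11)→{7,11}; (8,8)→{5,8,11}; (9,2)→{2,4}; (10,5)→{4,5,6}. Safe: 3. Place at column 3.
Columns [7, 10, 6, 9, 1, 4, 11, 8, 2, 5, 3], r−c [-6, -8, -3, -5, 4, 2, -4, 0, 7, 5, 8], r+c [8, 12, 9, 13, 6, 10, 18, 16, 11, 15, 14] are all distinct, so no two queens attack.

(1,7) (2,10) (3,6) (4,9) (5,1) (6,4) (7,11) (8,8) (9,2) (10,5) (11,3)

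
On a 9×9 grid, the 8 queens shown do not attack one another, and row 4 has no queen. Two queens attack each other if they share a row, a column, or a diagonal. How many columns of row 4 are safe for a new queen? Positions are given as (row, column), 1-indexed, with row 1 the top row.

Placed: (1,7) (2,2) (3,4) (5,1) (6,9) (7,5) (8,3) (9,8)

1

(1,7) attacks row 4 at column 7 and diagonals 4.
(2,2) attacks row 4 at column 2 and diagonals 4.
(3,4) attacks row 4 at column 4 and diagonals 3, 5.
(5,1) attacks row 4 at column 1 and diagonals 2.
(6,9) attacks row 4 at column 9 and diagonals 7.
(7,5) attacks row 4 at column 5 and diagonals 2, 8.
(8,3) attacks row 4 at column 3 and diagonals 7.
(9,8) attacks row 4 at column 8 and diagonals 3.
Attacked columns: {1, 2, 3, 4, 5, 7, 8, 9}. Safe: {6}.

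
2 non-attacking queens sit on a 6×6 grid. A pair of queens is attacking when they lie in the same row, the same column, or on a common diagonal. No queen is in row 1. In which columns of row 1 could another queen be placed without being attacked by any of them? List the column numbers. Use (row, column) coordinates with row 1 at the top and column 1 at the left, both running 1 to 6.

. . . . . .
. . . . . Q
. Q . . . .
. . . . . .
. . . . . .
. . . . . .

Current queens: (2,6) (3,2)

(2,6) attacks row 1 at column 6 and diagonals 5.
(3,2) attacks row 1 at column 2 and diagonals 4.
Attacked columns: {2, 4, 5, 6}. Safe: {1, 3}.

columns 1, 3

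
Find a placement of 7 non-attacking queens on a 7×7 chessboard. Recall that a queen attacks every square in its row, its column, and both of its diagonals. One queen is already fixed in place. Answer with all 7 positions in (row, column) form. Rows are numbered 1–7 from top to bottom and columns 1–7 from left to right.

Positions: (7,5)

Row 1: attacked by (7,5)→{5}. Safe: 1, 2, 3, 4, 6, 7. Place at column 7.
Row 2: attacked by (1,7)→{6,7}; (7,5)→{5}. Safe: 1, 2, 3, 4. Place at column 2.
Row 3: attacked by (1,7)→{5,7}; (2,2)→{1,2,3}; (7,5)→{1,5}. Safe: 4, 6. Place at column 4.
Row 4: attacked by (1,7)→{4,7}; (2,2)→{2,4}; (3,4)→{3,4,5}; (7,5)→{2,5}. Safe: 1, 6. Place at column 6.
Row 5: attacked by (1,7)→{3,7}; (2,2)→{2,5}; (3,4)→{2,4,6}; (4,6)→{5,6,7}; (7,5)→{3,5,7}. Safe: 1. Place at column 1.
Row 6: attacked by (1,7)→{2,7}; (2,2)→{2,6}; (3,4)→{1,4,7}; (4,6)→{4,6}; (5,1)→{1,2}; (7,5)→{4,5,6}. Safe: 3. Place at column 3.
Columns [7, 2, 4, 6, 1, 3, 5], r−c [-6, 0, -1, -2, 4, 3, 2], r+c [8, 4, 7, 10, 6, 9, 12] are all distinct, so no two queens attack.

(1,7) (2,2) (3,4) (4,6) (5,1) (6,3) (7,5)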